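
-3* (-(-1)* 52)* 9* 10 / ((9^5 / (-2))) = 1040 / 2187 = 0.48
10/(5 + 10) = 2/3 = 0.67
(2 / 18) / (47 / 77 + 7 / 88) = 0.16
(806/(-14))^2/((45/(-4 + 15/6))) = -162409/1470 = -110.48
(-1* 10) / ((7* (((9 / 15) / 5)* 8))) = -125 / 84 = -1.49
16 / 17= 0.94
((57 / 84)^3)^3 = 322687697779 / 10578455953408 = 0.03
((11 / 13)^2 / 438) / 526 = 121 / 38935572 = 0.00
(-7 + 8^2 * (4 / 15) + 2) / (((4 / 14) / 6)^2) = 26607 / 5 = 5321.40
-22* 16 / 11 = -32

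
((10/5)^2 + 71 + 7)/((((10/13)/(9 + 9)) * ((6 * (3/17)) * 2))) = 9061/10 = 906.10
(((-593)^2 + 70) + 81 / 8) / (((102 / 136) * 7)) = 2813833 / 42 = 66996.02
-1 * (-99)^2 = -9801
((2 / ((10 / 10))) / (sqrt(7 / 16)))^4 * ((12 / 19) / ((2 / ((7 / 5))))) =24576 / 665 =36.96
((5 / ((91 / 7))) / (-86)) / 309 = -5 / 345462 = -0.00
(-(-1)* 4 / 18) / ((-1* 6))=-1 / 27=-0.04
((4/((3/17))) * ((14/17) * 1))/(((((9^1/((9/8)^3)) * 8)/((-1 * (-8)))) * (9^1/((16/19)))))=21/76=0.28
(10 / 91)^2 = 100 / 8281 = 0.01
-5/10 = -1/2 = -0.50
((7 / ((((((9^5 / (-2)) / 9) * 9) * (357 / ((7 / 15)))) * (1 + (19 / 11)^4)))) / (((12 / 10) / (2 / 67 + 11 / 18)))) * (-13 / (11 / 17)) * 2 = 93626533 / 139363099187778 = 0.00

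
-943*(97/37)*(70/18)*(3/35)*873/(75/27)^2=-2156062941/23125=-93235.15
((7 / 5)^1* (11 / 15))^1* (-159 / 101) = -4081 / 2525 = -1.62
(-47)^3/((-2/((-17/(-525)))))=1764991/1050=1680.94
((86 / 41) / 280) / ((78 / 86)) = 1849 / 223860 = 0.01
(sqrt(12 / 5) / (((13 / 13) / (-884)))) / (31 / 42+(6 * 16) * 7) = -74256 * sqrt(15) / 141275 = -2.04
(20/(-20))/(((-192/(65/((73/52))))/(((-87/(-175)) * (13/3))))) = 63713/122640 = 0.52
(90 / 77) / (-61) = -90 / 4697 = -0.02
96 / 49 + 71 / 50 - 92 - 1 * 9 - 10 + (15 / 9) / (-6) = -1189582 / 11025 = -107.90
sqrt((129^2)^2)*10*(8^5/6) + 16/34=15449948168/17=908820480.47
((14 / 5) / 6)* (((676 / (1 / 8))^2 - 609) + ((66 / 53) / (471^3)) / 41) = 15494000136177660139 / 1135252461015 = 13648065.67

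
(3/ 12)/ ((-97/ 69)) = -69/ 388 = -0.18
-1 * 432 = -432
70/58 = 35/29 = 1.21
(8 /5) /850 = 4 /2125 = 0.00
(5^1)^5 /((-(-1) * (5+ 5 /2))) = 1250 /3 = 416.67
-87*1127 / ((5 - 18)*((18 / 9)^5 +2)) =98049 / 442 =221.83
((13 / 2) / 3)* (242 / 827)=1573 / 2481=0.63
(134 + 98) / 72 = 29 / 9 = 3.22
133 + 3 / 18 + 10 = 859 / 6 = 143.17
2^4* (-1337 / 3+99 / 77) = -149312 / 21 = -7110.10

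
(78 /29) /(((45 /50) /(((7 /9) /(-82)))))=-910 /32103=-0.03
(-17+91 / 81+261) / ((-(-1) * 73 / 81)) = 19855 / 73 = 271.99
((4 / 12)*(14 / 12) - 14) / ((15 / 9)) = -49 / 6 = -8.17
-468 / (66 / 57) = -4446 / 11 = -404.18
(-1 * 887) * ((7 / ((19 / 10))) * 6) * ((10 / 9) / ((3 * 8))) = -155225 / 171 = -907.75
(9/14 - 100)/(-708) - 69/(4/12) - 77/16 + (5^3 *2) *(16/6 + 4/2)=18931811/19824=954.99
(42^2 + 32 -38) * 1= 1758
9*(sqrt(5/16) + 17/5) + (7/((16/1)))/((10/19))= 9*sqrt(5)/4 + 5029/160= 36.46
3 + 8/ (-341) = 1015/ 341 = 2.98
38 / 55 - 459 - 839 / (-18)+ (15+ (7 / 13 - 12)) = -5253013 / 12870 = -408.16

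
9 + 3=12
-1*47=-47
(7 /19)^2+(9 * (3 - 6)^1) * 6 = -161.86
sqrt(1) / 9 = 1 / 9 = 0.11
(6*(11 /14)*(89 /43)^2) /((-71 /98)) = -3659502 /131279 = -27.88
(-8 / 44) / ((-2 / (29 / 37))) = 29 / 407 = 0.07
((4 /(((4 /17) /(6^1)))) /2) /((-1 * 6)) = -17 /2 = -8.50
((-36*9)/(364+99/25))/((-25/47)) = 15228/9199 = 1.66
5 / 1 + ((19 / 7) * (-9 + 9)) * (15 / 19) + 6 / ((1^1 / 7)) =47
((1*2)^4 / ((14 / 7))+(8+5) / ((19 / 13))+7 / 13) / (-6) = -2.91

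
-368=-368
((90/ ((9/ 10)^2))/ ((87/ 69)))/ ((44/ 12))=23000/ 957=24.03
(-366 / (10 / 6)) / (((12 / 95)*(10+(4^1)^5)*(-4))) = 0.42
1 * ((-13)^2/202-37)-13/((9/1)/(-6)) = -16663/606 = -27.50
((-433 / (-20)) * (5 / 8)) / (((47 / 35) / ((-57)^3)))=-2806599915 / 1504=-1866090.37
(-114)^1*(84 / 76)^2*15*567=-22504230 / 19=-1184433.16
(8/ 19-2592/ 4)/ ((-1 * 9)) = 12304/ 171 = 71.95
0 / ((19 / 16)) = 0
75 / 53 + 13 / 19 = 2114 / 1007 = 2.10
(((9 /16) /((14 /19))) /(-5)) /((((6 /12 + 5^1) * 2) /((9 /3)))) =-513 /12320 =-0.04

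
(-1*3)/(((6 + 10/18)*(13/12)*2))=-162/767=-0.21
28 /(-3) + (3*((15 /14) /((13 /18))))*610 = 738602 /273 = 2705.50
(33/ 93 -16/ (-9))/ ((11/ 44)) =2380/ 279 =8.53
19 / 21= 0.90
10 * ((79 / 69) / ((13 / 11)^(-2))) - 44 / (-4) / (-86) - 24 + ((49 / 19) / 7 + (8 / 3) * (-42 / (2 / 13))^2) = 2711212536017 / 13642266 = 198736.23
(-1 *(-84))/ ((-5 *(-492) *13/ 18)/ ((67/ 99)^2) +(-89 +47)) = 31423/ 1435381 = 0.02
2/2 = 1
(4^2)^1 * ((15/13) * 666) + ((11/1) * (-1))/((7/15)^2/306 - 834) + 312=9411057641046/746471063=12607.40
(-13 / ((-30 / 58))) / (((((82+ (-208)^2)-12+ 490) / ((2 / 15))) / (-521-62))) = -19981 / 448200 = -0.04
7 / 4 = 1.75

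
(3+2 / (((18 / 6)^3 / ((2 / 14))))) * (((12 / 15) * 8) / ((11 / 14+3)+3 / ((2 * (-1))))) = 1138 / 135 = 8.43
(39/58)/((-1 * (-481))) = 0.00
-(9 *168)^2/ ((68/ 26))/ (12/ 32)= -39626496/ 17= -2330970.35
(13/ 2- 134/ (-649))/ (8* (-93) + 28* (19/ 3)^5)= 0.00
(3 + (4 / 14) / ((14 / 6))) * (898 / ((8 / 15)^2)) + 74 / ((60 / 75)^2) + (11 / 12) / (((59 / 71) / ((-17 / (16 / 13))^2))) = 90443436229 / 8881152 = 10183.75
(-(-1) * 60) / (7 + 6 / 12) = 8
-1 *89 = -89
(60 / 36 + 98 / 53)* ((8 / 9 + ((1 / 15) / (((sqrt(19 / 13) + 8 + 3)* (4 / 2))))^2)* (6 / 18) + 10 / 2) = 2413015699783 / 129590429850 - 79937* sqrt(247) / 518361719400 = 18.62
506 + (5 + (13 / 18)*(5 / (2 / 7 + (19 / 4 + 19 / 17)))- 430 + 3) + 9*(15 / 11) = 28086469 / 289971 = 96.86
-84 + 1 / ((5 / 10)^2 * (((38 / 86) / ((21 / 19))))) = -26712 / 361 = -73.99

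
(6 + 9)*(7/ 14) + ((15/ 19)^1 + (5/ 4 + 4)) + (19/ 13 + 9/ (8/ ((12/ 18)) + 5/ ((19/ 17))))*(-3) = 2324241/ 309244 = 7.52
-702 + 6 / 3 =-700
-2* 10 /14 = -10 /7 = -1.43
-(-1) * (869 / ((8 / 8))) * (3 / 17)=2607 / 17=153.35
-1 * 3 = -3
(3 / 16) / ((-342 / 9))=-3 / 608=-0.00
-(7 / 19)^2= -0.14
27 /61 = 0.44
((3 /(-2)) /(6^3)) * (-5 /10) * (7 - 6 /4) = 0.02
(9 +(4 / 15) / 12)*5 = 406 / 9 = 45.11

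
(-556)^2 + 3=309139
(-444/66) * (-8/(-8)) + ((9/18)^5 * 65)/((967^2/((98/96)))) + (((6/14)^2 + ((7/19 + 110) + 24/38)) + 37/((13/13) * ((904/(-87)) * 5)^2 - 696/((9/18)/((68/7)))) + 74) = 38682417887507970019/216765317944737408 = 178.45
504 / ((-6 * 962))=-42 / 481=-0.09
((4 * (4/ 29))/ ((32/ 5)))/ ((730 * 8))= 1/ 67744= 0.00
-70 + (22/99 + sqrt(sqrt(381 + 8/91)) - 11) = -727/9 + 34679^(1/4) * 91^(3/4)/91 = -76.36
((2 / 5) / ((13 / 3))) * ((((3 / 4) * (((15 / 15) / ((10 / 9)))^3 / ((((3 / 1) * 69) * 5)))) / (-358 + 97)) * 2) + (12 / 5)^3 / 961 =2996619759 / 208320775000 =0.01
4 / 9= 0.44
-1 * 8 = -8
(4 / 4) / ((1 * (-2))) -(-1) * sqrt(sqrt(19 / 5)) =-1 / 2 + 19^(1 / 4) * 5^(3 / 4) / 5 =0.90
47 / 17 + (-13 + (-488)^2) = 4048274 / 17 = 238133.76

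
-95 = -95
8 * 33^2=8712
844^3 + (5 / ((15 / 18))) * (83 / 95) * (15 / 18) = 11423020179 / 19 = 601211588.37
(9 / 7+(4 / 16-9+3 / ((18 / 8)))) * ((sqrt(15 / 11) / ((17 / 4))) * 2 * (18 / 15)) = -412 * sqrt(165) / 1309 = -4.04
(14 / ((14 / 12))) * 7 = 84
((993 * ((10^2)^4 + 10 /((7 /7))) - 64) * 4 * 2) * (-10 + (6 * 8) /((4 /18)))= 163646416259168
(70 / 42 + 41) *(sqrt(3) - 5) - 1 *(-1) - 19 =-694 / 3 + 128 *sqrt(3) / 3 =-157.43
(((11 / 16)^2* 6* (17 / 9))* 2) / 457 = 0.02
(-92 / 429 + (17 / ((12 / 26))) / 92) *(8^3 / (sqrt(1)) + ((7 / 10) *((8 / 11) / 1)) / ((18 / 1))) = 371943745 / 3907332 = 95.19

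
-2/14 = -1/7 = -0.14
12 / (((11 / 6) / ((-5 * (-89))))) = 32040 / 11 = 2912.73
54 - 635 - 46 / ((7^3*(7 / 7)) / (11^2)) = -204849 / 343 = -597.23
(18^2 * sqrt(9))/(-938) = -486/469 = -1.04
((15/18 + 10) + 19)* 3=179/2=89.50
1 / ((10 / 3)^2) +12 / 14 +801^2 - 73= 449070263 / 700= 641528.95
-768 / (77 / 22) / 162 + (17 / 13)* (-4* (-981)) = 12604484 / 2457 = 5130.03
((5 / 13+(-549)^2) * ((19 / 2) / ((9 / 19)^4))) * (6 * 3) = 9701895671582 / 9477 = 1023730681.82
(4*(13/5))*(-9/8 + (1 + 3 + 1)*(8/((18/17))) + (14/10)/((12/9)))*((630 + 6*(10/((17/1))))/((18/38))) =1203558629/2295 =524426.42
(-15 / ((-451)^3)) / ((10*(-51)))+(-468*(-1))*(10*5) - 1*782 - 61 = 22557.00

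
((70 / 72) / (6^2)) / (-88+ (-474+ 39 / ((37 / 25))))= -0.00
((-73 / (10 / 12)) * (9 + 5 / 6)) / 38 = -4307 / 190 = -22.67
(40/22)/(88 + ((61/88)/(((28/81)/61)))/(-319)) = 1429120/68868007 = 0.02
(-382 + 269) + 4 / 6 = -337 / 3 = -112.33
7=7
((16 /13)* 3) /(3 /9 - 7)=-0.55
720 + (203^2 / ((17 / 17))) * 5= 206765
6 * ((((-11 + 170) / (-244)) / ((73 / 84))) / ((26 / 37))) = -370629 / 57889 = -6.40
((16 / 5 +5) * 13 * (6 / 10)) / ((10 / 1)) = 1599 / 250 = 6.40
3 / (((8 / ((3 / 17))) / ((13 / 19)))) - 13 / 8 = -2041 / 1292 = -1.58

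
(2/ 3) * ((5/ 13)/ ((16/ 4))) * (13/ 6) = 5/ 36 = 0.14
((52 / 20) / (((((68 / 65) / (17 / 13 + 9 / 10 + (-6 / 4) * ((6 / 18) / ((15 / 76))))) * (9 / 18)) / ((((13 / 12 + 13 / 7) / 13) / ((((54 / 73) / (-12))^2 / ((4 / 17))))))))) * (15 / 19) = -8798179 / 491589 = -17.90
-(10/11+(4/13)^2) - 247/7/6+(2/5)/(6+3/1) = -8011123/1171170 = -6.84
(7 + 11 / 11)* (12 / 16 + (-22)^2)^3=7290099019 / 8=911262377.38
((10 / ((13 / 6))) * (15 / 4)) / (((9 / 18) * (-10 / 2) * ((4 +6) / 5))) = -45 / 13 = -3.46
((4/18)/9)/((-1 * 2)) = -1/81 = -0.01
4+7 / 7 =5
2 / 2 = 1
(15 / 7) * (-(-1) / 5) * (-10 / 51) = -10 / 119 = -0.08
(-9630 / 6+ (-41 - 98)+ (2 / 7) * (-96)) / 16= -775 / 7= -110.71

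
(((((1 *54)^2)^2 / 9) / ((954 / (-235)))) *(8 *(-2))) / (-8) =-24669360 / 53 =-465459.62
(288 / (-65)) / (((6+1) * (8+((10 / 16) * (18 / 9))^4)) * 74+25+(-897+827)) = -4096 / 4958395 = -0.00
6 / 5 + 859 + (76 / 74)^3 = 218132913 / 253265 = 861.28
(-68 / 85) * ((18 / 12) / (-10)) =3 / 25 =0.12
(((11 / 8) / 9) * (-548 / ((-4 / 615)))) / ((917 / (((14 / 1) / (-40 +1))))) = -5.04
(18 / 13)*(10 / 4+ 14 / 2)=171 / 13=13.15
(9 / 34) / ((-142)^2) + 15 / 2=5141829 / 685576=7.50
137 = 137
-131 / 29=-4.52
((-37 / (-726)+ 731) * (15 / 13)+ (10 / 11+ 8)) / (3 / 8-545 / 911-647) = -9772271492 / 7419782799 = -1.32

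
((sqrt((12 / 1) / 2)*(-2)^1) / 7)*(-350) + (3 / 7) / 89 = 3 / 623 + 100*sqrt(6) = 244.95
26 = 26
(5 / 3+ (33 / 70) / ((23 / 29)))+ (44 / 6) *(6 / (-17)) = -26863 / 82110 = -0.33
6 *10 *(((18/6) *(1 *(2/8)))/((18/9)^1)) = 45/2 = 22.50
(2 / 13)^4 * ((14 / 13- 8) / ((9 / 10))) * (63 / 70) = -0.00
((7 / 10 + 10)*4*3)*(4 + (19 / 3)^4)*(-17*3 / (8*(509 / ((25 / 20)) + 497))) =-237643255 / 162756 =-1460.12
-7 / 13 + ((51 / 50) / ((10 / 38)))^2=11768993 / 812500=14.48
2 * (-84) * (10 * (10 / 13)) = -16800 / 13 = -1292.31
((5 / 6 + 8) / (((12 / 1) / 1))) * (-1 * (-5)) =265 / 72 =3.68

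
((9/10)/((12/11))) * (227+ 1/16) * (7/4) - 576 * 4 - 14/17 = -86039129/43520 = -1977.00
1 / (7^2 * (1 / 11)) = 11 / 49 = 0.22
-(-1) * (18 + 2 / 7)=128 / 7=18.29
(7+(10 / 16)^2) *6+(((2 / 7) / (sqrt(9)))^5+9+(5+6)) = 64.34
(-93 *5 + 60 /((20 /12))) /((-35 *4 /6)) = 18.39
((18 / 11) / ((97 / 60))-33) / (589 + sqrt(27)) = -0.05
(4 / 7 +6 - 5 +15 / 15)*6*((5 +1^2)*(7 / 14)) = 324 / 7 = 46.29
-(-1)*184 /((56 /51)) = 1173 /7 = 167.57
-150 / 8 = -75 / 4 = -18.75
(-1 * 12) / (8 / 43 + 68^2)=-43 / 16570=-0.00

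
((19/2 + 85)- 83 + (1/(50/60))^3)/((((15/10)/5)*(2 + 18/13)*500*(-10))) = -42991/16500000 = -0.00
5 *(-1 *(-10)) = 50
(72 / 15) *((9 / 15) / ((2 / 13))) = 468 / 25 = 18.72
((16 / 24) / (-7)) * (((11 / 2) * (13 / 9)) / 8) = -143 / 1512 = -0.09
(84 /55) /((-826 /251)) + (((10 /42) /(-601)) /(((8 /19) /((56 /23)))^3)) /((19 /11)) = -36194318381 /71185892745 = -0.51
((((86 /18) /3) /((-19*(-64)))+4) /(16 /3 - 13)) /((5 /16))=-131371 /78660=-1.67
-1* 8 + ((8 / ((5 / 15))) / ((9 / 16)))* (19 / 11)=2168 / 33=65.70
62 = 62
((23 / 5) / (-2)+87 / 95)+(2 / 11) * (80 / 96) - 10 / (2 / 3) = -101779 / 6270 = -16.23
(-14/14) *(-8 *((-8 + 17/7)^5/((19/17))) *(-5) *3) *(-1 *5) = -920286829800/319333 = -2881903.31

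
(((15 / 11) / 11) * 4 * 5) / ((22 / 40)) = 6000 / 1331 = 4.51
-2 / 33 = -0.06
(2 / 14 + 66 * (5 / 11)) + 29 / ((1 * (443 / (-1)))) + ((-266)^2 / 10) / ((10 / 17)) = 934842763 / 77525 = 12058.60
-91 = -91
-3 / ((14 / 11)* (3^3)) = -11 / 126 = -0.09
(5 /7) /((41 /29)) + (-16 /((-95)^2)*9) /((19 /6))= 0.50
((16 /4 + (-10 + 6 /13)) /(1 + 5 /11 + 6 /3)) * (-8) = 3168 /247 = 12.83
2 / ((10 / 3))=3 / 5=0.60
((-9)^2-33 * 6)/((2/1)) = -117/2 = -58.50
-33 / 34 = -0.97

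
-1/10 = -0.10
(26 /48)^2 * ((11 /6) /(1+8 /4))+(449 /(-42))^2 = 58152179 /508032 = 114.47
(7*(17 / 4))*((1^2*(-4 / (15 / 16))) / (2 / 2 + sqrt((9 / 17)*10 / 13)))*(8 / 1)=-3366272 / 1965 + 15232*sqrt(2210) / 655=-619.88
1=1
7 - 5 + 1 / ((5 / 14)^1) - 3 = 9 / 5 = 1.80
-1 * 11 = -11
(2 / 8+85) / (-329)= -341 / 1316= -0.26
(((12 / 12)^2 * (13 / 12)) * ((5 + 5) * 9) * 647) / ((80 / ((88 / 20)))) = 277563 / 80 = 3469.54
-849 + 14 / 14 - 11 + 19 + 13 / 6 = -5027 / 6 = -837.83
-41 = -41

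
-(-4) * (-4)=-16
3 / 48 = 1 / 16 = 0.06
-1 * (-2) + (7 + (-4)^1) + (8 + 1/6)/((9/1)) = 319/54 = 5.91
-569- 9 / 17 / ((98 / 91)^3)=-26562485 / 46648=-569.42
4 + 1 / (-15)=59 / 15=3.93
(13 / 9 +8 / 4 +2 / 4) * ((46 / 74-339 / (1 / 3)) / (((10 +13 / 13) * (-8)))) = 1335013 / 29304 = 45.56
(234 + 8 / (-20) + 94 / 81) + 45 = 279.76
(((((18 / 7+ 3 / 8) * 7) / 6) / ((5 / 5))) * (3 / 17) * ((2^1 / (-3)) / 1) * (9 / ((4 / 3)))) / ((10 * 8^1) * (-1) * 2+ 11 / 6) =4455 / 258128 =0.02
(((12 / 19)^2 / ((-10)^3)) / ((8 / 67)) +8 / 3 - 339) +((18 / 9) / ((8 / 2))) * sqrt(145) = -182126309 / 541500 +sqrt(145) / 2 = -330.32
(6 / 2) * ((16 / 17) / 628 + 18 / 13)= 144282 / 34697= 4.16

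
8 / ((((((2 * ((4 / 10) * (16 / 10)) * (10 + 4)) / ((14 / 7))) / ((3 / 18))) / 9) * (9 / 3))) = 25 / 56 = 0.45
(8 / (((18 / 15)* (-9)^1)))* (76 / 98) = -760 / 1323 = -0.57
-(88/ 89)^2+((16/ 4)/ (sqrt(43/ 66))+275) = 4 * sqrt(2838)/ 43+2170531/ 7921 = 278.98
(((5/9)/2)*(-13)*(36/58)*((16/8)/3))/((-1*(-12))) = -65/522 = -0.12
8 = 8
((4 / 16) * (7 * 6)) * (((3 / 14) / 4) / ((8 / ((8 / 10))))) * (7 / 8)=63 / 1280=0.05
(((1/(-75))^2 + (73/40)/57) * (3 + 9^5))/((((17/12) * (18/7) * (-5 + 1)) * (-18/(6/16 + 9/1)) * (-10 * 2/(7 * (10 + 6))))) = -349345157/918000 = -380.55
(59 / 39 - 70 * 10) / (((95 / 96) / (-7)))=6101984 / 1235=4940.88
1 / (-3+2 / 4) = -2 / 5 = -0.40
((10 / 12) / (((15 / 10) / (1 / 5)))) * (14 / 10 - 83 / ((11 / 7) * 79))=0.08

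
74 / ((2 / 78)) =2886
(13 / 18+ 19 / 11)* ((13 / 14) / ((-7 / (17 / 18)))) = -107185 / 349272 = -0.31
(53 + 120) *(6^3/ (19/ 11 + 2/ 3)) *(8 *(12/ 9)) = 13153536/ 79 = 166500.46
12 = 12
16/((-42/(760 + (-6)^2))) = -6368/21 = -303.24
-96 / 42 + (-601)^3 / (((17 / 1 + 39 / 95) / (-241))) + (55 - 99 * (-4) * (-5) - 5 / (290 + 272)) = 4888078249488243 / 1626709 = 3004887936.00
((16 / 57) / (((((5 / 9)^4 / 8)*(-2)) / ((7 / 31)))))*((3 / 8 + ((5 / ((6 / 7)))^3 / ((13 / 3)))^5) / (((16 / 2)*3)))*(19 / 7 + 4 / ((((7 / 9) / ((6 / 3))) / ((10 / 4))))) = -28831931830914959803314509 / 45347885406720000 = -635794405.24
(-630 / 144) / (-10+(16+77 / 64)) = -280 / 461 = -0.61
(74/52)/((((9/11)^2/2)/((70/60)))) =31339/6318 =4.96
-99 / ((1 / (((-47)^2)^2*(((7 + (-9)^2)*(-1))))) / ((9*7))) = 2678242194936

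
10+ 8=18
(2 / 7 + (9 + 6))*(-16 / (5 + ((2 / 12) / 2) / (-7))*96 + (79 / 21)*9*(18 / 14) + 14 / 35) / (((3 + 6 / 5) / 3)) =-2899826581 / 1006019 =-2882.48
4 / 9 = 0.44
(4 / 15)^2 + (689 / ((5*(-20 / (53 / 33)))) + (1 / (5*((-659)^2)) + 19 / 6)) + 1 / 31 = -1039020271087 / 133280838900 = -7.80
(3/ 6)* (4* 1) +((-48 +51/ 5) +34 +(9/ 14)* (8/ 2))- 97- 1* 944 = -36408/ 35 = -1040.23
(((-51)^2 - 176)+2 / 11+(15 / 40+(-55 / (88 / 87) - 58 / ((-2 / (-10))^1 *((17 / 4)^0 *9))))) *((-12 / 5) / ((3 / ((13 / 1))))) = -24325.18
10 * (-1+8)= 70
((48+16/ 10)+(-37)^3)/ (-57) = 84339/ 95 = 887.78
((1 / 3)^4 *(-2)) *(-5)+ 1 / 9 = 19 / 81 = 0.23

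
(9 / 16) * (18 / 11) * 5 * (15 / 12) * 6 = 6075 / 176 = 34.52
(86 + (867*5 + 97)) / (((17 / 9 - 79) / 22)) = -447282 / 347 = -1289.00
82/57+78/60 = 1561/570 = 2.74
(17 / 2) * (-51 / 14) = -867 / 28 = -30.96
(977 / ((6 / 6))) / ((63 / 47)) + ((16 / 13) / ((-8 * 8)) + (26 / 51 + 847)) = 87790841 / 55692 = 1576.36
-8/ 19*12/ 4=-24/ 19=-1.26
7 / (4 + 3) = 1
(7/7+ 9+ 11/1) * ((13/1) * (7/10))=1911/10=191.10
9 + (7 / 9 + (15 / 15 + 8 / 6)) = 109 / 9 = 12.11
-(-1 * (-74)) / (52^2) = -37 / 1352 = -0.03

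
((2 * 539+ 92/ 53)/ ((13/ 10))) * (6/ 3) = 88040/ 53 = 1661.13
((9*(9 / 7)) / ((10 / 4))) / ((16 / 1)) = 0.29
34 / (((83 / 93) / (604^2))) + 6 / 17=19610319762 / 1411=13898171.34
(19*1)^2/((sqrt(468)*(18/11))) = 3971*sqrt(13)/1404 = 10.20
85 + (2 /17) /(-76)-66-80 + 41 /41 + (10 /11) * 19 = -303631 /7106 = -42.73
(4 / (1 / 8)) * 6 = 192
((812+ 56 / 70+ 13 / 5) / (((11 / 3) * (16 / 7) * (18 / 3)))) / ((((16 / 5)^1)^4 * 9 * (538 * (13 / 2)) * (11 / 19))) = 7531125 / 887382605824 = 0.00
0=0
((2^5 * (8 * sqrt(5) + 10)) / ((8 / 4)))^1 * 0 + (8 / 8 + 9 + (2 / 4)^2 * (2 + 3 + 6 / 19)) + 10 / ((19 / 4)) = 1021 / 76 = 13.43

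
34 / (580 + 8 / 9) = 153 / 2614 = 0.06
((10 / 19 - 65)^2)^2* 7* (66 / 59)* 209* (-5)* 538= -30784442677570312500 / 404681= -76070887137202.67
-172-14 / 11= -1906 / 11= -173.27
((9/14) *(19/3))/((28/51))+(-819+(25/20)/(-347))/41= -70046257/5576984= -12.56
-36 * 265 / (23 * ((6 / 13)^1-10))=31005 / 713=43.49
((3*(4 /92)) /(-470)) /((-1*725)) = 3 /7837250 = 0.00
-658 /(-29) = 658 /29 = 22.69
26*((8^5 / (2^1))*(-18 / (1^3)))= -7667712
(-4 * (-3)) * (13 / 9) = 52 / 3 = 17.33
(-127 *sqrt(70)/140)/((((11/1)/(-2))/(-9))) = -1143 *sqrt(70)/770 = -12.42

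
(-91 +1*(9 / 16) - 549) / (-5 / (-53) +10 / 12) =-1626729 / 2360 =-689.29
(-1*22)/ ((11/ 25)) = -50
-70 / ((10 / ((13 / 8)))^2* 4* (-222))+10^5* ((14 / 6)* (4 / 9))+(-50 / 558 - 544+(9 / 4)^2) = 16357923502217 / 158561280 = 103164.68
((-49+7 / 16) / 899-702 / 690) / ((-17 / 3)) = 5316849 / 28120720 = 0.19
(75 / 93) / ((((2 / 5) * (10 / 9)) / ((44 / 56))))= 2475 / 1736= 1.43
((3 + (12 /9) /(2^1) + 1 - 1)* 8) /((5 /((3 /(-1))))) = -88 /5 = -17.60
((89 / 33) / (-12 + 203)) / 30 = 89 / 189090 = 0.00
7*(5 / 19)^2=175 / 361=0.48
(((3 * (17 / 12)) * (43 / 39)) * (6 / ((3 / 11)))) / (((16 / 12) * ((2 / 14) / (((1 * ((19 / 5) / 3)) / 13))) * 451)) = 97223 / 831480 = 0.12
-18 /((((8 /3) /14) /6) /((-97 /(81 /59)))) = 40061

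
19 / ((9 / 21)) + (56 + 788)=2665 / 3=888.33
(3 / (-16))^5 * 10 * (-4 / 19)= 1215 / 2490368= 0.00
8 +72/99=96/11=8.73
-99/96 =-33/32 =-1.03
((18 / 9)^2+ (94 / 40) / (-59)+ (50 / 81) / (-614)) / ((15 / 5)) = 116173991 / 88029180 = 1.32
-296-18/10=-1489/5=-297.80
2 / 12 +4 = 25 / 6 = 4.17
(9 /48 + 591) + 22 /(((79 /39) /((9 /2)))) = 640.06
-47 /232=-0.20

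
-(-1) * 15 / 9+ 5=20 / 3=6.67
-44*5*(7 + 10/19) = -1655.79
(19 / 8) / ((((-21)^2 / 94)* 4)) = 893 / 7056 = 0.13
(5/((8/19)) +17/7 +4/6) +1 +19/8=1541/84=18.35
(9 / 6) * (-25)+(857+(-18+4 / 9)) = 14435 / 18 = 801.94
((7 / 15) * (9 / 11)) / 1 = 21 / 55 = 0.38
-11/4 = -2.75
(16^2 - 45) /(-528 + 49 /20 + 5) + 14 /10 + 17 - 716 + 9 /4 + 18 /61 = -8833332837 /12701420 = -695.46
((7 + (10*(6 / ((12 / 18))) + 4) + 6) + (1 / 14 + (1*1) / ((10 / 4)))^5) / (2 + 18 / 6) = 179874035393 / 8403500000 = 21.40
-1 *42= -42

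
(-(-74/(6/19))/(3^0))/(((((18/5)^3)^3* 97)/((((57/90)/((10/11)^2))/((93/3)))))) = 0.00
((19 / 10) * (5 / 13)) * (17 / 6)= 323 / 156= 2.07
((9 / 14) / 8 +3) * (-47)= -16215 / 112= -144.78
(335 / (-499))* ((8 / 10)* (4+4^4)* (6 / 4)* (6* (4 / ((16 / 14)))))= -2194920 / 499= -4398.64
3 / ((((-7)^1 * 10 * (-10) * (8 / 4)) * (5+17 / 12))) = 9 / 26950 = 0.00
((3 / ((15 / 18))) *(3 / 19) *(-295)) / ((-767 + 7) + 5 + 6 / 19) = 3186 / 14339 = 0.22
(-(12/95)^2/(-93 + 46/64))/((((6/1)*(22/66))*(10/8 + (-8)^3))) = -1024/6049737275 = -0.00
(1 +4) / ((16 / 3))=15 / 16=0.94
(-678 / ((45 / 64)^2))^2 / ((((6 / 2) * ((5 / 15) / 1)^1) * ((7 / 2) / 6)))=3224129.18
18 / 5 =3.60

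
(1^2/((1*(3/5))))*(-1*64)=-320/3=-106.67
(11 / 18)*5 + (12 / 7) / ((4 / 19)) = 1411 / 126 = 11.20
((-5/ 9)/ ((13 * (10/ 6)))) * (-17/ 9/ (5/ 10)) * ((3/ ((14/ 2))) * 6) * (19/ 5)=1292/ 1365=0.95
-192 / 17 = -11.29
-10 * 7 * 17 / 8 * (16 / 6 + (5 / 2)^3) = -261205 / 96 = -2720.89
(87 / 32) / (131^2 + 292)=87 / 558496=0.00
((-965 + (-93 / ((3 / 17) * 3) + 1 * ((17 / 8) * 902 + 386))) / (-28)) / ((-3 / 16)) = 13945 / 63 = 221.35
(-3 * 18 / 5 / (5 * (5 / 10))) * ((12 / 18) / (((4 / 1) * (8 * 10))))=-9 / 1000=-0.01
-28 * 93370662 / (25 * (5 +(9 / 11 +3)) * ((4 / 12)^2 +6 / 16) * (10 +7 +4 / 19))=-1417489.05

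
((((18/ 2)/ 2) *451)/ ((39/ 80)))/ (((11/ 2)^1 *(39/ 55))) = 180400/ 169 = 1067.46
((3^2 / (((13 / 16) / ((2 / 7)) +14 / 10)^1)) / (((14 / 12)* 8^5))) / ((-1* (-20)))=27 / 9734144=0.00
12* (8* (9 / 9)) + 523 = 619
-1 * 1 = -1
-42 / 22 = -21 / 11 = -1.91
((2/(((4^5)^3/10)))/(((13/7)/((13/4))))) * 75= 2625/1073741824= 0.00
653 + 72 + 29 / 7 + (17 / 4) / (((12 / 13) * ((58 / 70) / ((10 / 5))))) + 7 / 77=39676691 / 53592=740.35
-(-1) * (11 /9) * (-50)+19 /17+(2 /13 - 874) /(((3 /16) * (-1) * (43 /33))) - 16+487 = 341054236 /85527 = 3987.68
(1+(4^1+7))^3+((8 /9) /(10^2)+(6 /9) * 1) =388952 /225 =1728.68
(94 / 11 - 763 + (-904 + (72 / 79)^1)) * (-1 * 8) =13260.35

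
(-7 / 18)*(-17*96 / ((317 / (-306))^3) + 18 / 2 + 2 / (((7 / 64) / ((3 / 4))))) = -110797477417 / 191130078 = -579.70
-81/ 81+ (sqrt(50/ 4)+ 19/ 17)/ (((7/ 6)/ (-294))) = -630 * sqrt(2) -4805/ 17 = -1173.60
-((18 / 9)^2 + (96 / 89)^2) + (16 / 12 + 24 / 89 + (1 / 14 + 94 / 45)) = -6987199 / 4990230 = -1.40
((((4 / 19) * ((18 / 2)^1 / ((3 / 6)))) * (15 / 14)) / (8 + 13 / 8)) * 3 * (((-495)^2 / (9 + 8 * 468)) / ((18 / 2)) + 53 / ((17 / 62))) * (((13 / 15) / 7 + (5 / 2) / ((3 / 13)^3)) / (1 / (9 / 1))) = 78758752907952 / 169396381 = 464937.64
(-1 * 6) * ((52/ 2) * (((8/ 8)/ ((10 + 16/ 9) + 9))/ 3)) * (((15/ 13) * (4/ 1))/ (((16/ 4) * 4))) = -135/ 187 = -0.72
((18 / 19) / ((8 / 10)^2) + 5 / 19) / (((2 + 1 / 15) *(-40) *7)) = -795 / 263872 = -0.00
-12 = -12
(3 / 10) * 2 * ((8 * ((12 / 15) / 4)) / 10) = 12 / 125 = 0.10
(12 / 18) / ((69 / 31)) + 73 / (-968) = 44905 / 200376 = 0.22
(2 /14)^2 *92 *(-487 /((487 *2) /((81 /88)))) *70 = -9315 /154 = -60.49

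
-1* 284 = -284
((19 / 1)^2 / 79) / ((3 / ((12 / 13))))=1444 / 1027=1.41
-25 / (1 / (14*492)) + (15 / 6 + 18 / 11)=-3788309 / 22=-172195.86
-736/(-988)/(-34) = -92/4199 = -0.02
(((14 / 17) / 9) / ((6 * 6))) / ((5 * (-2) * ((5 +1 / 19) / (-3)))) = 133 / 881280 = 0.00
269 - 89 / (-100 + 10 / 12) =160589 / 595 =269.90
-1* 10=-10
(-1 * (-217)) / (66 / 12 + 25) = 434 / 61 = 7.11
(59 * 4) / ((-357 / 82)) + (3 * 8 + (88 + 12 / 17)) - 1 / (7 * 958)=20006821 / 342006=58.50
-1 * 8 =-8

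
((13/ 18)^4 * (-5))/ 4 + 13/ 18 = 160459/ 419904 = 0.38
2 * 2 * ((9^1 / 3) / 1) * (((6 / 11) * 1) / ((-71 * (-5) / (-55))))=-72 / 71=-1.01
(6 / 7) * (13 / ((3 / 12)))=312 / 7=44.57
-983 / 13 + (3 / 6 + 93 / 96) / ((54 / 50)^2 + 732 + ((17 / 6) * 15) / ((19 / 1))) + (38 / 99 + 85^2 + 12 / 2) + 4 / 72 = 857879324510977 / 119885436528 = 7155.83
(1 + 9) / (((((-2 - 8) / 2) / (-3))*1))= 6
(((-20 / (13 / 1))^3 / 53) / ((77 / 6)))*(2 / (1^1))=-96000 / 8965957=-0.01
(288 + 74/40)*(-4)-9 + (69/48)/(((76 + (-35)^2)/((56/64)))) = -972855771/832640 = -1168.40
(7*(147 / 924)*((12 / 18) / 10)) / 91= 7 / 8580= 0.00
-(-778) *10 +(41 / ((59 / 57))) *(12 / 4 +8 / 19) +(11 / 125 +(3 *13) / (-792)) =15411570461 / 1947000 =7915.55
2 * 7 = 14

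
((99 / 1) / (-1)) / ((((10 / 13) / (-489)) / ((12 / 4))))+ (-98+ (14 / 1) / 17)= 32079973 / 170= 188705.72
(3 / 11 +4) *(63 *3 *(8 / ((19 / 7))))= 497448 / 209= 2380.13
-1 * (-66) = 66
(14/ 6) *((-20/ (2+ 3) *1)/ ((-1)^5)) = 28/ 3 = 9.33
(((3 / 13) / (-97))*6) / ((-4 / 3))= 27 / 2522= 0.01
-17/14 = -1.21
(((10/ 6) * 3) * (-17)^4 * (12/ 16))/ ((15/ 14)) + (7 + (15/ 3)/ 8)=292331.12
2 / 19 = 0.11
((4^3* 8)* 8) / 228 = 1024 / 57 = 17.96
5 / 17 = 0.29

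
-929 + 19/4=-3697/4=-924.25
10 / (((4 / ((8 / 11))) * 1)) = 1.82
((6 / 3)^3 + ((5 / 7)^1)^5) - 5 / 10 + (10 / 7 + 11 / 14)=166393 / 16807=9.90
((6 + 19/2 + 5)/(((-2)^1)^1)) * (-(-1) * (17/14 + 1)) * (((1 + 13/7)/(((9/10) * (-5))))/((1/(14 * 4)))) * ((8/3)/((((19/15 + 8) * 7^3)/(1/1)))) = 2033600/3003651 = 0.68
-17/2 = -8.50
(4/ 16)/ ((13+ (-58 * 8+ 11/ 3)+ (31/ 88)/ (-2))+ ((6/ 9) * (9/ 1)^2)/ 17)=-2244/ 3988333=-0.00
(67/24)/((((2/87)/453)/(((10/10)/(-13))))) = -880179/208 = -4231.63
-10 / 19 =-0.53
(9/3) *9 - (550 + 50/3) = -1619/3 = -539.67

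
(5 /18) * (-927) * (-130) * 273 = 9138675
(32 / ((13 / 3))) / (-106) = -48 / 689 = -0.07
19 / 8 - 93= -725 / 8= -90.62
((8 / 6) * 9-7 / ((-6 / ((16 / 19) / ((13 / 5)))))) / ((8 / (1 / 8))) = 2293 / 11856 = 0.19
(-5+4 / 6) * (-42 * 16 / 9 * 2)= 5824 / 9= 647.11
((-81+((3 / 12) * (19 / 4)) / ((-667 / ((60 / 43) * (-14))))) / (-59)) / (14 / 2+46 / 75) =348324525 / 1932468418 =0.18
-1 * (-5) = 5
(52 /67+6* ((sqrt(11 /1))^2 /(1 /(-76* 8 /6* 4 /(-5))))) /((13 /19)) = 34060236 /4355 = 7820.95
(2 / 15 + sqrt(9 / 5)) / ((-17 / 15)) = -9 * sqrt(5) / 17 - 2 / 17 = -1.30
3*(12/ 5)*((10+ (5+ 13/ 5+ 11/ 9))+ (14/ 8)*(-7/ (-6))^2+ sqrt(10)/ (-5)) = 15267/ 100 - 36*sqrt(10)/ 25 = 148.12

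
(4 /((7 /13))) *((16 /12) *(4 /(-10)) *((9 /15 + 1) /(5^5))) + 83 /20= 27221063 /6562500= 4.15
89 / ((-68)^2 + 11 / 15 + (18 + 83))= 1335 / 70886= 0.02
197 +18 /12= 397 /2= 198.50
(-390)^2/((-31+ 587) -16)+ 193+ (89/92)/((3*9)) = 1179161/2484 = 474.70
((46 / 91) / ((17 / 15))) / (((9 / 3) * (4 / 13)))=115 / 238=0.48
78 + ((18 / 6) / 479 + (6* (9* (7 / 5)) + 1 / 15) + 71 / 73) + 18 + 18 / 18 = 18215590 / 104901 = 173.65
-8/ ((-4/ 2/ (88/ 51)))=352/ 51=6.90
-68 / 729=-0.09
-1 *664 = -664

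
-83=-83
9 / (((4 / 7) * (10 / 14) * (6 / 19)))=2793 / 40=69.82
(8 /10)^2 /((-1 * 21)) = -16 /525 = -0.03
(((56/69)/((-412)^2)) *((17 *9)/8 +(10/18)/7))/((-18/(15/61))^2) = 241975/14120439130944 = 0.00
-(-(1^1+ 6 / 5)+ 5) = -14 / 5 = -2.80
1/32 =0.03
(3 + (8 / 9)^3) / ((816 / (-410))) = -553295 / 297432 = -1.86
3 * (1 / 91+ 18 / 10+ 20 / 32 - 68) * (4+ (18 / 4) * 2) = -715959 / 280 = -2557.00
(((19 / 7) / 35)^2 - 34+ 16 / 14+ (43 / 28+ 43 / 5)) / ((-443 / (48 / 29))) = 65447652 / 771141175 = 0.08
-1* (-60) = 60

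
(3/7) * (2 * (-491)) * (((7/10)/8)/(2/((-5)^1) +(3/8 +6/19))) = -27987/221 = -126.64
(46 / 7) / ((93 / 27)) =414 / 217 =1.91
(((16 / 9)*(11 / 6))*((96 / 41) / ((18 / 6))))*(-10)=-28160 / 1107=-25.44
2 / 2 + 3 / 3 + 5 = 7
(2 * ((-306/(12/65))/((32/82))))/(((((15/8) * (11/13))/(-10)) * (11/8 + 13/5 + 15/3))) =23558600/3949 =5965.71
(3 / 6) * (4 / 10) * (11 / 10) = 0.22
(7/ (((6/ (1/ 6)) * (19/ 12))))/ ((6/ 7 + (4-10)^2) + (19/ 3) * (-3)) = 49/ 7125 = 0.01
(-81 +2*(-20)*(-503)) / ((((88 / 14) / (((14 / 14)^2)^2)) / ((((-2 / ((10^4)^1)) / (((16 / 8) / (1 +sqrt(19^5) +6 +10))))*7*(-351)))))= 5859062937 / 440000 +124418924721*sqrt(19) / 440000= 1245883.14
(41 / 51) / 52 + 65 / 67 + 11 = 2129651 / 177684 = 11.99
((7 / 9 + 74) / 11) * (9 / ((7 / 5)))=3365 / 77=43.70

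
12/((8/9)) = 27/2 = 13.50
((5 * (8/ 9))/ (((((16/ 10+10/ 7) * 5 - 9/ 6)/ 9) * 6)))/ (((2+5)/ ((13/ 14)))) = 260/ 4011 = 0.06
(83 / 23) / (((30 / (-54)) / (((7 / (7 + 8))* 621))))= -47061 / 25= -1882.44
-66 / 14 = -33 / 7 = -4.71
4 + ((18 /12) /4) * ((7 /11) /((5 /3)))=1823 /440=4.14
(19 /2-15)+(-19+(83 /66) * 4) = -1285 /66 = -19.47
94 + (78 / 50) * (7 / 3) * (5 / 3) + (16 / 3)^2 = 128.51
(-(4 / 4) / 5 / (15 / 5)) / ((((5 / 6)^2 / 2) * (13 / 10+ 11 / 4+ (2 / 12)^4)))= -31104 / 656225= -0.05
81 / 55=1.47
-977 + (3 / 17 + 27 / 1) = -16147 / 17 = -949.82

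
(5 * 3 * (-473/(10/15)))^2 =453051225/4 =113262806.25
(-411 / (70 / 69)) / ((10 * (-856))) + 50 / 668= 0.12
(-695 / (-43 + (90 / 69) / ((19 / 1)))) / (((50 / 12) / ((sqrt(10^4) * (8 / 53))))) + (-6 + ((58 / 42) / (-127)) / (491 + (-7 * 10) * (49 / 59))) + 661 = 48332732540451872 / 67726519388829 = 713.65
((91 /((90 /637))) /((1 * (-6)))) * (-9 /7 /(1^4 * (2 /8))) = 8281 /15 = 552.07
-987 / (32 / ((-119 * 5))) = 587265 / 32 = 18352.03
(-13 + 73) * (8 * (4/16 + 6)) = 3000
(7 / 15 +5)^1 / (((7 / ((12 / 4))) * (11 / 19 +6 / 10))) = 779 / 392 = 1.99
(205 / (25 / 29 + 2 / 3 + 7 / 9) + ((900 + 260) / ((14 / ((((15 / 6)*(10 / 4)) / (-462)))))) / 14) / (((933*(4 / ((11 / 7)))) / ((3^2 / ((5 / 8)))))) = 34575859 / 64217146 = 0.54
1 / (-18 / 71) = -71 / 18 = -3.94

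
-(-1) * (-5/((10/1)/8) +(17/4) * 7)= 103/4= 25.75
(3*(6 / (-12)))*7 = -21 / 2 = -10.50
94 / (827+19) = 1 / 9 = 0.11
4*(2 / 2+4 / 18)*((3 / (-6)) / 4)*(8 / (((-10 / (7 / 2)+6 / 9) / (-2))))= -308 / 69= -4.46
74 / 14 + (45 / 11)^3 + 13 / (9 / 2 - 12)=10064588 / 139755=72.02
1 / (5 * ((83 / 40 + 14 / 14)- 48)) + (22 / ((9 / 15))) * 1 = 65882 / 1797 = 36.66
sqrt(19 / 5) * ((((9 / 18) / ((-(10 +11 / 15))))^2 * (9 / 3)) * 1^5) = 135 * sqrt(95) / 103684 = 0.01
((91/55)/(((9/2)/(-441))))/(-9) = 8918/495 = 18.02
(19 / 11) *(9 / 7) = 171 / 77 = 2.22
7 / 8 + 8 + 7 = 127 / 8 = 15.88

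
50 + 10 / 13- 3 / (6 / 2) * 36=192 / 13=14.77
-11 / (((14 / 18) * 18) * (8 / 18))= -99 / 56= -1.77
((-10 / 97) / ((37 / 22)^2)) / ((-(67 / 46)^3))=471106240 / 39939221059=0.01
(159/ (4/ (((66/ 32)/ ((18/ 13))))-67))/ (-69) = 7579/ 211531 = 0.04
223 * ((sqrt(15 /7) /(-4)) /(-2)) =223 * sqrt(105) /56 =40.80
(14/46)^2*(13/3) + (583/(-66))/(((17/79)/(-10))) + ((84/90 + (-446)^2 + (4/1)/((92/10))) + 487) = 199815.26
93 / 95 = 0.98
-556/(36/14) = -1946/9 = -216.22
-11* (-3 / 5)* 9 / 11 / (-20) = -27 / 100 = -0.27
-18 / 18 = -1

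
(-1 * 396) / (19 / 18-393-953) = 0.29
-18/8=-9/4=-2.25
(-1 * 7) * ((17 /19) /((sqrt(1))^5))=-119 /19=-6.26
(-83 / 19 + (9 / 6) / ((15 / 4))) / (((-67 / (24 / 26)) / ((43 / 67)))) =14964 / 426455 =0.04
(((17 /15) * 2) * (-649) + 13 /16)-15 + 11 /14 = -2493907 /1680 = -1484.47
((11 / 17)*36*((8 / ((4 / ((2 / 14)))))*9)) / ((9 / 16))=12672 / 119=106.49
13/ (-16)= -13/ 16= -0.81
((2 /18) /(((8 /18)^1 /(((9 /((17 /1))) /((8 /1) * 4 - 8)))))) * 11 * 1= 33 /544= 0.06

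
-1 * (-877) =877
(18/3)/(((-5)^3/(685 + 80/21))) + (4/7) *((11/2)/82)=-236951/7175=-33.02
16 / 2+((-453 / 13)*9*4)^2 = 1573681.75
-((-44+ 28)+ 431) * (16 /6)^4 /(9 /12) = -6799360 /243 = -27980.91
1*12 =12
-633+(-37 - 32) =-702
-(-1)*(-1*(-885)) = 885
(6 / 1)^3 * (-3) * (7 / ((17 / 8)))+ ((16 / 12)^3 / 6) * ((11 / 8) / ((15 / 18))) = -4897384 / 2295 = -2133.94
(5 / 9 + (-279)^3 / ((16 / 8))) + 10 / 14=-1368211097 / 126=-10858818.23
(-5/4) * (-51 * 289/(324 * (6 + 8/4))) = 24565/3456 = 7.11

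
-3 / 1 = -3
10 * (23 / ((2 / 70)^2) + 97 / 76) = 10706985 / 38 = 281762.76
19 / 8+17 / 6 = 125 / 24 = 5.21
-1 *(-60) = 60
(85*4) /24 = 85 /6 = 14.17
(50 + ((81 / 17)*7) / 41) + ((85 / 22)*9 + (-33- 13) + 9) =745021 / 15334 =48.59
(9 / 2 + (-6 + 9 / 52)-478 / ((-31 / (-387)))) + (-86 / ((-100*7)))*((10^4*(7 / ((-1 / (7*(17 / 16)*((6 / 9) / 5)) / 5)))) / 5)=-70107253 / 4836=-14496.95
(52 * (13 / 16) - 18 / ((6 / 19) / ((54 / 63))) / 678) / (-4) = -133451 / 12656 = -10.54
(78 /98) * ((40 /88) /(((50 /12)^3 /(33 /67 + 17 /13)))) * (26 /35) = 539136 /80609375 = 0.01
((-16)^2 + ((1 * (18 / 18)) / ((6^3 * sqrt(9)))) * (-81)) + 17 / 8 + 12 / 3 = 262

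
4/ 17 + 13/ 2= 229/ 34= 6.74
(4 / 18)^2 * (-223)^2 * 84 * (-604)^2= 2031896704768 / 27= 75255433509.93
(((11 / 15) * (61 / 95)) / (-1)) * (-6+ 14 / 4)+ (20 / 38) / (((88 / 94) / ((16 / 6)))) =16781 / 6270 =2.68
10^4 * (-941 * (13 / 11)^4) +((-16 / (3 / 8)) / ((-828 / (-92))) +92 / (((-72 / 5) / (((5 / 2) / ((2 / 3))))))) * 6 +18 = -9675405632191 / 527076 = -18356756.20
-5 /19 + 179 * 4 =13599 /19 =715.74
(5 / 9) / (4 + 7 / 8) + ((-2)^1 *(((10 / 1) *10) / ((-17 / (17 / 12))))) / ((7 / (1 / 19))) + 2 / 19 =16084 / 46683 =0.34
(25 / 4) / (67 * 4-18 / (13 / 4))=325 / 13648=0.02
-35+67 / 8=-213 / 8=-26.62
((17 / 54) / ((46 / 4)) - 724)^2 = 202128470569 / 385641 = 524136.36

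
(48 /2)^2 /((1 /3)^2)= 5184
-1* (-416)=416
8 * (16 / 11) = 128 / 11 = 11.64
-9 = -9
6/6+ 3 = 4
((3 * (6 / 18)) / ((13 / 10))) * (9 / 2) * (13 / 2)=22.50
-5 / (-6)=5 / 6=0.83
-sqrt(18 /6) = -sqrt(3) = -1.73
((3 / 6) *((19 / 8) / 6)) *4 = 0.79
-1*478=-478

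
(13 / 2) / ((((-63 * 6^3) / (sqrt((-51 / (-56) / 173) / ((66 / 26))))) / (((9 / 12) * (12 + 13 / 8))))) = -1417 * sqrt(5887882) / 15468558336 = -0.00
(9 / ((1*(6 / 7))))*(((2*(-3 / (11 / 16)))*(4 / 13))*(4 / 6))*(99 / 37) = -24192 / 481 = -50.30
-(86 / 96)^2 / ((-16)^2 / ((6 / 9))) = -1849 / 884736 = -0.00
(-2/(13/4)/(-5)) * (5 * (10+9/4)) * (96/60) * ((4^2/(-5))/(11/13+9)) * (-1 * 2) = 196/25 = 7.84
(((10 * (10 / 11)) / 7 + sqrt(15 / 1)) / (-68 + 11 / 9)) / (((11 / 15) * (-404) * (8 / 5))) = 16875 / 411309976 + 675 * sqrt(15) / 21366752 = 0.00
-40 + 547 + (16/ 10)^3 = 63887/ 125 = 511.10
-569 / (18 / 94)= -26743 / 9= -2971.44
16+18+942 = 976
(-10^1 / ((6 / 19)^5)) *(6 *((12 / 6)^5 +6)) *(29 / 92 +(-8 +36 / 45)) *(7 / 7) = 4998467.03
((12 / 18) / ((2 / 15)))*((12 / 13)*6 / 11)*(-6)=-2160 / 143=-15.10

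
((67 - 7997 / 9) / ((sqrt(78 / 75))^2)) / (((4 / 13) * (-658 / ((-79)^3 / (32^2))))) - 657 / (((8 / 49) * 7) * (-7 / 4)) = -37600865383 / 24256512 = -1550.13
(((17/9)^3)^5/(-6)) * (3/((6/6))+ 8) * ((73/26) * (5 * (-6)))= 2146883.02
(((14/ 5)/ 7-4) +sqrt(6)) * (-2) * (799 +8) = 1856.92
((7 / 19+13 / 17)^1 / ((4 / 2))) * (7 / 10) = 1281 / 3230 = 0.40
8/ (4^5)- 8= -7.99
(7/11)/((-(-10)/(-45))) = -63/22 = -2.86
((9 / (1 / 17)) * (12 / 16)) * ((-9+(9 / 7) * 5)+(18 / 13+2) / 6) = -20961 / 91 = -230.34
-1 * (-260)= 260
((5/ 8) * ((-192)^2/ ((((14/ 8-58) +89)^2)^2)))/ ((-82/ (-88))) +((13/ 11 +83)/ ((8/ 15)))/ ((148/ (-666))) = -754693582061025/ 1062555714968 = -710.26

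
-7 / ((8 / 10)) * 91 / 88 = -3185 / 352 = -9.05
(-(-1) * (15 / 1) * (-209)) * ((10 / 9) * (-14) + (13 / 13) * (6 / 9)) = 140030 / 3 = 46676.67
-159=-159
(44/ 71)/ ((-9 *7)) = -0.01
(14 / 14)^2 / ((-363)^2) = 1 / 131769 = 0.00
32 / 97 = 0.33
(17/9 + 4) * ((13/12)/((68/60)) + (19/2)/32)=7.38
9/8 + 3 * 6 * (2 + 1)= 441/8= 55.12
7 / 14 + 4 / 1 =9 / 2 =4.50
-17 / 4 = -4.25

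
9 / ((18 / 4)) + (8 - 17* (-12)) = 214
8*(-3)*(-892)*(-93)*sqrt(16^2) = -31855104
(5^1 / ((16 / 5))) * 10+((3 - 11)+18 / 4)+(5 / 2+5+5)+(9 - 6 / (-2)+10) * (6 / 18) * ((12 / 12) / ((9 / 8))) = 6727 / 216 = 31.14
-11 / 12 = -0.92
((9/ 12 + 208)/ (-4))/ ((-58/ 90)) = 37575/ 464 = 80.98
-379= -379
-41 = -41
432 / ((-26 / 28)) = -6048 / 13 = -465.23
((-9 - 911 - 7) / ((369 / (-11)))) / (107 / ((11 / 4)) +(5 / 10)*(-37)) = 24926 / 18409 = 1.35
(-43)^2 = 1849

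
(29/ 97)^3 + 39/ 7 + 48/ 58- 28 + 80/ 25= -17021238786/ 926363095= -18.37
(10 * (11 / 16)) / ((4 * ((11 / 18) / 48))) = 135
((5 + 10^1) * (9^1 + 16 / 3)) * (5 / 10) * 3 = 645 / 2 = 322.50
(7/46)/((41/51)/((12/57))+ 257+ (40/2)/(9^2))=19278/33072827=0.00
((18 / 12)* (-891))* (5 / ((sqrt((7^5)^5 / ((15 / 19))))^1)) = -13365* sqrt(1995) / 3681782395466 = -0.00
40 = 40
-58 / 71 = -0.82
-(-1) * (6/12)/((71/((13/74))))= 13/10508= 0.00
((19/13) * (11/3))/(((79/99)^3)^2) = 65589783741603/3160136921773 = 20.76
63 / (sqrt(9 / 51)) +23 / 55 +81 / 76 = 151.45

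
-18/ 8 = -2.25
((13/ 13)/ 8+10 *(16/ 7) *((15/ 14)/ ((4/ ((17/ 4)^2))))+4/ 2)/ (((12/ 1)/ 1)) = 44183/ 4704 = 9.39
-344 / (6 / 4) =-688 / 3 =-229.33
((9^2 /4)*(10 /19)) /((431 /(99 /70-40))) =-218781 /229292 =-0.95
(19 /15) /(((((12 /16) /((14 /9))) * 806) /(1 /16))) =133 /652860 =0.00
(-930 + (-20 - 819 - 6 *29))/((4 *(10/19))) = -36917/40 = -922.92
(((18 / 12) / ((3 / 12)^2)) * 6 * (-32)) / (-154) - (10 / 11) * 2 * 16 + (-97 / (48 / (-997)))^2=720152709893 / 177408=4059302.34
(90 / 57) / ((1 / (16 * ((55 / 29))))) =26400 / 551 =47.91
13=13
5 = 5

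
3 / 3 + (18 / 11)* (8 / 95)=1189 / 1045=1.14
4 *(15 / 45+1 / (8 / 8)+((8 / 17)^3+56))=3386288 / 14739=229.75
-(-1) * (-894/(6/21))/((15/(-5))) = 1043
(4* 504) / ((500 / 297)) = 149688 / 125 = 1197.50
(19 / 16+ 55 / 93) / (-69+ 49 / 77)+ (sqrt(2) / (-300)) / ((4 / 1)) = -0.03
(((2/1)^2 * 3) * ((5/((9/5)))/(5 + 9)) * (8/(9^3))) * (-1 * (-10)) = 4000/15309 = 0.26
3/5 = 0.60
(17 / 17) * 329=329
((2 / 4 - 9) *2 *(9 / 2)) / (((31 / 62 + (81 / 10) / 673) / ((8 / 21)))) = -686460 / 12061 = -56.92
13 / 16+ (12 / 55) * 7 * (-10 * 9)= -24049 / 176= -136.64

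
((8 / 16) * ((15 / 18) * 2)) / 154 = 5 / 924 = 0.01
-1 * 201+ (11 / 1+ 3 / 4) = -757 / 4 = -189.25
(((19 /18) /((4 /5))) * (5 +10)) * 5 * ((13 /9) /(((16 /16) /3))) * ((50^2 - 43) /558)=1888.19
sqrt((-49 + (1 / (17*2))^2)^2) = 56643 / 1156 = 49.00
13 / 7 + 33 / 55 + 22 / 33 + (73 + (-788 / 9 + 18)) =2069 / 315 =6.57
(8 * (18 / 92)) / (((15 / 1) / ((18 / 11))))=216 / 1265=0.17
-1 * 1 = -1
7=7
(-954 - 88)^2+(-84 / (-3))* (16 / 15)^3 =3664568188 / 3375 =1085797.98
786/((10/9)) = 3537/5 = 707.40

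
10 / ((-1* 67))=-10 / 67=-0.15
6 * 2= 12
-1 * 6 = -6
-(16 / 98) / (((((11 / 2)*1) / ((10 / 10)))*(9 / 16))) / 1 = -256 / 4851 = -0.05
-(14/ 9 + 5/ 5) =-23/ 9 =-2.56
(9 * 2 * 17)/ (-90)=-17/ 5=-3.40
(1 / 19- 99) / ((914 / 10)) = -9400 / 8683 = -1.08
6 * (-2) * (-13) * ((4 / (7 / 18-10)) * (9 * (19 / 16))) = -120042 / 173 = -693.88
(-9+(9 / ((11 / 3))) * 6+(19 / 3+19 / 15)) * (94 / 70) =34451 / 1925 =17.90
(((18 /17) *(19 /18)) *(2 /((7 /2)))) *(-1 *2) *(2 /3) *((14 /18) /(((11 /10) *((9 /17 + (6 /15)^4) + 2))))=-1900000 /8062659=-0.24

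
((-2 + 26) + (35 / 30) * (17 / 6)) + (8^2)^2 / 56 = 25313 / 252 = 100.45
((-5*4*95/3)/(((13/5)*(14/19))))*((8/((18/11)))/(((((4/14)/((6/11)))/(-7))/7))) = 17689000/117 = 151188.03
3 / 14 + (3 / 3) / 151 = 467 / 2114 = 0.22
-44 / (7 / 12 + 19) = -528 / 235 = -2.25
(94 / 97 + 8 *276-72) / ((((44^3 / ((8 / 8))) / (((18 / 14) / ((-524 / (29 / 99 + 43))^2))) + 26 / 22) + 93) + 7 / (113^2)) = 133709998903947026 / 607312265534752081017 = 0.00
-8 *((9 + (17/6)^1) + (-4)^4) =-6428/3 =-2142.67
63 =63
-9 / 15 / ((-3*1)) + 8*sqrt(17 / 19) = 7.77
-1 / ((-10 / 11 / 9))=99 / 10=9.90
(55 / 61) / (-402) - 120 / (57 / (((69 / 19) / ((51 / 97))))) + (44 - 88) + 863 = 121063869151 / 150491514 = 804.46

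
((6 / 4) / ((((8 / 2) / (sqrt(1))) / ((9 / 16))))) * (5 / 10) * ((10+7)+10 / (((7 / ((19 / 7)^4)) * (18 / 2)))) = 11624043 / 4302592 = 2.70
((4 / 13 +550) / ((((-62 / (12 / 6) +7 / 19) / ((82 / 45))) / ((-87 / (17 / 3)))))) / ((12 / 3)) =80808007 / 643110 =125.65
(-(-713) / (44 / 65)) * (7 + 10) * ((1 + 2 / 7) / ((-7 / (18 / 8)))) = -63817065 / 8624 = -7399.94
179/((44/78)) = 6981/22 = 317.32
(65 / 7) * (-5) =-325 / 7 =-46.43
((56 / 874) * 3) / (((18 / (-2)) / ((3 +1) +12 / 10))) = -728 / 6555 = -0.11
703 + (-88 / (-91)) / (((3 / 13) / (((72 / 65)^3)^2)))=375222906804409 / 527932234375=710.74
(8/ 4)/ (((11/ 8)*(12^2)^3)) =1/ 2052864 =0.00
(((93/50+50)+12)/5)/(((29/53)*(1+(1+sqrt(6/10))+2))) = 338458/55825 - 169229*sqrt(15)/558250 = 4.89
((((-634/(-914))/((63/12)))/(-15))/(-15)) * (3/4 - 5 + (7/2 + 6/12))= -317/2159325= -0.00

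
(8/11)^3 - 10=-12798/1331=-9.62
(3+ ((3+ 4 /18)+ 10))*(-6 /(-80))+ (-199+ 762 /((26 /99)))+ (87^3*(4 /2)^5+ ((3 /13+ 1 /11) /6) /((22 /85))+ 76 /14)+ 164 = 4641129742311 /220220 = 21074969.31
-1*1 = -1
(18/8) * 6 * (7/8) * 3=567/16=35.44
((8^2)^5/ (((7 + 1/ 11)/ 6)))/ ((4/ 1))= 2952790016/ 13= 227137693.54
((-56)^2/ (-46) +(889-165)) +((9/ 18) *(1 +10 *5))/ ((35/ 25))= 217041/ 322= 674.04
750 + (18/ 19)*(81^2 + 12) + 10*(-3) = 131994/ 19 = 6947.05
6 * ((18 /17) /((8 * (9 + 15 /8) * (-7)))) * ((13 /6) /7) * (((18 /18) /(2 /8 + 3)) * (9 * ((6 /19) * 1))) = -1296 /458983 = -0.00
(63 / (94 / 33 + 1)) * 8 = 16632 / 127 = 130.96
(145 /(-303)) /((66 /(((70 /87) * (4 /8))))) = -175 /59994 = -0.00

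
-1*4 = -4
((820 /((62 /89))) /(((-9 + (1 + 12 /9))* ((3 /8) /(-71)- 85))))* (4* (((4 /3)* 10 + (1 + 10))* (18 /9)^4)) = 4841668352 /1496773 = 3234.74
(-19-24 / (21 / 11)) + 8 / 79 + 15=-9108 / 553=-16.47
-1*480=-480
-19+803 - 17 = 767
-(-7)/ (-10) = -7/ 10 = -0.70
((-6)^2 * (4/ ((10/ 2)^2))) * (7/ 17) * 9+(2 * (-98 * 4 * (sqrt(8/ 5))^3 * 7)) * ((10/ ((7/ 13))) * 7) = 9072/ 425 - 2283008 * sqrt(10)/ 5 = -1443879.69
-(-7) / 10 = 7 / 10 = 0.70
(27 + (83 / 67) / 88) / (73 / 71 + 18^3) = 2261705 / 488359784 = 0.00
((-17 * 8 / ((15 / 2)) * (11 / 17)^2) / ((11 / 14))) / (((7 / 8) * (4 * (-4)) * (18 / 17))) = 88 / 135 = 0.65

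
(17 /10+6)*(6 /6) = 77 /10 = 7.70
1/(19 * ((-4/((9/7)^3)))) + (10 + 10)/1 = 520631/26068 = 19.97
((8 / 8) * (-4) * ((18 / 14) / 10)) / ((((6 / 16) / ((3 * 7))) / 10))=-288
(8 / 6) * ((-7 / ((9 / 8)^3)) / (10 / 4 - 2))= -28672 / 2187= -13.11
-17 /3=-5.67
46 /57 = 0.81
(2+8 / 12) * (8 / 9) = 64 / 27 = 2.37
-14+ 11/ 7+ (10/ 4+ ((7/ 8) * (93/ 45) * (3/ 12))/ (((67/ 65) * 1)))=-427277/ 45024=-9.49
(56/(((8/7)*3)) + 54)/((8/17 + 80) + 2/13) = 46631/53454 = 0.87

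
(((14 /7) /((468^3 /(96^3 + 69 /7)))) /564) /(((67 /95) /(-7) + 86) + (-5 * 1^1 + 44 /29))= 5687441285 /15314371143042816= 0.00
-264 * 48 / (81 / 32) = -45056 / 9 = -5006.22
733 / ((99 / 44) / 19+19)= 55708 / 1453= 38.34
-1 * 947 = -947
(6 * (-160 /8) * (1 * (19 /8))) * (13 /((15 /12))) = -2964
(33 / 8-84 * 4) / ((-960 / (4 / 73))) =177 / 9344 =0.02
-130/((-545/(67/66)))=871/3597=0.24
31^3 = 29791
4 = 4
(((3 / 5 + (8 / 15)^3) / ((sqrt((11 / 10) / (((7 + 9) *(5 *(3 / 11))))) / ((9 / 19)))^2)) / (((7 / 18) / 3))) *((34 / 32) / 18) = 2328966 / 1528835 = 1.52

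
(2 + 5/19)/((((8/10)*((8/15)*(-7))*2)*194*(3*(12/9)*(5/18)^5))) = -7617321/25802000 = -0.30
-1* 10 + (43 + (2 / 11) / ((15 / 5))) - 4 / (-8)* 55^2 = 102007 / 66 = 1545.56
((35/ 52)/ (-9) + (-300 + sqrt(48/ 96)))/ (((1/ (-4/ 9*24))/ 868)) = 975180640/ 351 - 13888*sqrt(2)/ 3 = 2771745.56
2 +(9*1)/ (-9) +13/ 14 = 27/ 14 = 1.93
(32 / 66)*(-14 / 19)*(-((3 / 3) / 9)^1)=224 / 5643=0.04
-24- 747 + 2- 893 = -1662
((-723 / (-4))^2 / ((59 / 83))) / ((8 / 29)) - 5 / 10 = 1258204927 / 7552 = 166605.53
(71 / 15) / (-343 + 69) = -71 / 4110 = -0.02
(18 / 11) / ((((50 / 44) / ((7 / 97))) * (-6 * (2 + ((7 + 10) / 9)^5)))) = -2480058 / 3729540875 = -0.00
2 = 2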